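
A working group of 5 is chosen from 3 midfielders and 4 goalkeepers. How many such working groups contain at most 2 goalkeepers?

Split by how many goalkeepers are chosen (0 through 2).
Sum: C(4,0)·C(3,5) + C(4,1)·C(3,4) + C(4,2)·C(3,3) = 0 + 0 + 6 = 6.

6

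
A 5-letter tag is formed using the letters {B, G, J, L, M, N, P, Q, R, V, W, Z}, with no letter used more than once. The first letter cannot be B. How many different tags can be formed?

The first letter has 12−1 = 11 choices (anything except B).
The remaining 4 letters are filled from the other 11 symbols without repetition: 11 × 10 × 9 × 8 = 7920.
Total: 11 × 7920 = 87120.

87120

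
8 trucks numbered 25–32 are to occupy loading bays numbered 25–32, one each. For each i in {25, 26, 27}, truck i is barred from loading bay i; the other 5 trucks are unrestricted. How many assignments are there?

27240

Let Aᵢ (for i ∈ {25, 26, 27}) be the placements that put truck i in its forbidden loading bay. Any j of these fix j positions, leaving (8−j)! ways to fill the rest, and there are C(3,j) ways to pick which j.
By inclusion–exclusion, the number of valid placements is Σ_{j=0}^{3} (−1)^j C(3,j)·(8−j)!.
Computing: 40320 − 15120 + 2160 − 120 = 27240.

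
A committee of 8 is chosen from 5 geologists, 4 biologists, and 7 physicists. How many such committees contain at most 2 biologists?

Split by how many biologists are chosen (0 through 2).
Sum: C(4,0)·C(12,8) + C(4,1)·C(12,7) + C(4,2)·C(12,6) = 495 + 3168 + 5544 = 9207.

9207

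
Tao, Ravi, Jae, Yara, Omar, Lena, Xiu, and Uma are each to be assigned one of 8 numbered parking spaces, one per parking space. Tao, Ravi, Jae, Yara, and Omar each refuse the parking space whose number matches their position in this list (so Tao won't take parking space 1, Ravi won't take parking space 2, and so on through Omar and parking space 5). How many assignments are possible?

Let Aᵢ (for 1 ≤ i ≤ 5) be the placements that put person i in their forbidden parking space. Any j of these fix j positions, leaving (8−j)! ways to fill the rest, and there are C(5,j) ways to pick which j.
By inclusion–exclusion, the number of valid placements is Σ_{j=0}^{5} (−1)^j C(5,j)·(8−j)!.
Computing: 40320 − 25200 + 7200 − 1200 + 120 − 6 = 21234.

21234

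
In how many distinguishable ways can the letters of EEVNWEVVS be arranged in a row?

10080

Letter multiplicities in EEVNWEVVS: E×3, N×1, S×1, V×3, W×1.
So there are 9! / (3!·3!) = 10080 distinguishable arrangements.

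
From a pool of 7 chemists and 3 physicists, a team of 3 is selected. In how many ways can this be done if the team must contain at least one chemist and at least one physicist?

84

Unrestricted: C(10,3) = 120 ways to pick any 3 of the 10.
Selections missing a whole group: no chemists → C(3,3) = 1; no physicists → C(7,3) = 35.
Both groups omitted at once is impossible, so 120 − 36 = 84.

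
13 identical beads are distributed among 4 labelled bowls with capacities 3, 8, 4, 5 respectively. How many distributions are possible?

86

Ignoring the caps, the number of non-negative solutions to x_1+…+x_4 = 13 is C(16,3) = 560.
Subtract solutions that violate a single cap (substitute x_i' = x_i − (cap_i+1)): x_1 ≥ 4 gives C(12,3) = 220; x_2 ≥ 9 gives C(7,3) = 35; x_3 ≥ 5 gives C(11,3) = 165; x_4 ≥ 6 gives C(10,3) = 120. Together 540.
Add back pairs where two caps are both exceeded: 1 + 35 + 20 + 0 + 0 + 10 = 66.
By inclusion–exclusion the count is 560 − 540 + 66 = 86.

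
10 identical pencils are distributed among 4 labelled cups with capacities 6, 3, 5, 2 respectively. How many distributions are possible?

Without the upper bounds there are C(13,3) = 286 ways to split 10 among 4 cups.
Subtract solutions that violate a single cap (substitute x_i' = x_i − (cap_i+1)): x_1 ≥ 7 gives C(6,3) = 20; x_2 ≥ 4 gives C(9,3) = 84; x_3 ≥ 6 gives C(7,3) = 35; x_4 ≥ 3 gives C(10,3) = 120. Together 259.
Add back pairs where two caps are both exceeded: 0 + 0 + 1 + 1 + 20 + 4 = 26.
By inclusion–exclusion the count is 286 − 259 + 26 = 53.

53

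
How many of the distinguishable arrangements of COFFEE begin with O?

30

Fix O in the first position and arrange the remaining 5 letters.
Those 5 letters have E appearing twice and F appearing twice, giving (5)!/(2!·2!) = 30.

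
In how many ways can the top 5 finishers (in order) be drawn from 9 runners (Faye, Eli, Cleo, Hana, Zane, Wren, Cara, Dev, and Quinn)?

This is an ordered selection of 5 from 9: P(9,5).
That gives 9 × 8 × 7 × 6 × 5 = 15120.

15120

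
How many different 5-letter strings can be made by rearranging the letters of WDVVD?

30

WDVVD has 5 letters with D appearing twice and V appearing twice.
The number of distinct arrangements is 5!/(2!·2!) = 120/4 = 30.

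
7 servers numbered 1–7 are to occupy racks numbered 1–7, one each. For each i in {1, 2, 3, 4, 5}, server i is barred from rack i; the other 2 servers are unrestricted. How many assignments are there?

Let Aᵢ (for 1 ≤ i ≤ 5) be the placements that put server i in its forbidden rack. Any j of these fix j positions, leaving (7−j)! ways to fill the rest, and there are C(5,j) ways to pick which j.
By inclusion–exclusion, the number of valid placements is Σ_{j=0}^{5} (−1)^j C(5,j)·(7−j)!.
Computing: 5040 − 3600 + 1200 − 240 + 30 − 2 = 2428.

2428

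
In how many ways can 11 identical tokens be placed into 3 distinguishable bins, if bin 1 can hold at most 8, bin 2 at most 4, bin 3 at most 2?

Ignoring the caps, the number of non-negative solutions to x_1+…+x_3 = 11 is C(13,2) = 78.
Subtract solutions that violate a single cap (substitute x_i' = x_i − (cap_i+1)): x_1 ≥ 9 gives C(4,2) = 6; x_2 ≥ 5 gives C(8,2) = 28; x_3 ≥ 3 gives C(10,2) = 45. Together 79.
Add back pairs where two caps are both exceeded: 0 + 0 + 10 = 10.
By inclusion–exclusion the count is 78 − 79 + 10 = 9.

9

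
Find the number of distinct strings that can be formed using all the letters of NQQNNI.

60

The 6 letters of NQQNNI have repeats: N appearing 3 times and Q appearing twice.
Dividing 6! = 720 by 3!·2! = 12 for the repeated letters gives 60.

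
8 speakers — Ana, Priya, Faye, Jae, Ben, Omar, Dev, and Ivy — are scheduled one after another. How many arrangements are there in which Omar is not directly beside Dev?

Of the 8! = 40320 arrangements, those with Omar and Dev adjacent number 2 × 7! = 10080 (treat the pair as a block with 2 internal orders).
Complementary counting: 40320 − 10080 = 30240.

30240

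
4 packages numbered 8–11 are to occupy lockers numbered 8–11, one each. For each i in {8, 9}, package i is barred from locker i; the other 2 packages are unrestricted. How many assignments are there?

Let Aᵢ (for i ∈ {8, 9}) be the placements that put package i in its forbidden locker. Any j of these fix j positions, leaving (4−j)! ways to fill the rest, and there are C(2,j) ways to pick which j.
By inclusion–exclusion, the number of valid placements is Σ_{j=0}^{2} (−1)^j C(2,j)·(4−j)!.
Computing: 24 − 12 + 2 = 14.

14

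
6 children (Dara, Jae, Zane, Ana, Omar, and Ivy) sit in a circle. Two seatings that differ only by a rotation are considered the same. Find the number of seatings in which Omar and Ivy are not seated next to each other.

All circular seatings of 6 people number (5)! = 120.
Those with Omar next to Ivy: fuse the pair into one unit and seat 5 units around a circle — 2·(4)! = 48.
Subtracting, 120 − 48 = 72.

72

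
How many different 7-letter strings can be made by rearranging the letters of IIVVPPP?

Letter multiplicities in IIVVPPP: I×2, P×3, V×2.
Dividing 7! = 5040 by 3!·2!·2! = 24 for the repeated letters gives 210.

210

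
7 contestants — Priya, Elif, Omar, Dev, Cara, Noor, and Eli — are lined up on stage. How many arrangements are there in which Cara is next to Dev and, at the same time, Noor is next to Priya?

Treat {Cara,Dev} as one block (2 orders) and {Noor,Priya} as another (2 orders).
That leaves 5 units to arrange: 2 × 2 × 5! = 4 × 120 = 480.

480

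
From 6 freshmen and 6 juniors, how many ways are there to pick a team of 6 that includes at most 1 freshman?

37

Split by how many freshmen are chosen (0 through 1).
Sum: C(6,0)·C(6,6) + C(6,1)·C(6,5) = 1 + 36 = 37.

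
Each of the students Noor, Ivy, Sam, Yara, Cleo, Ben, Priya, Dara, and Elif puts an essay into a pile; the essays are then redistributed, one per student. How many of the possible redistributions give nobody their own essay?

133496

Let Aᵢ be the assignments in which student i gets their own essay. We want the size of the complement of A₁∪…∪A_9.
By inclusion–exclusion this is Σ_{j=0}^{9} (−1)^j C(9,j)·(9−j)!.
Computing: 362880 − 362880 + 181440 − 60480 + 15120 − 3024 + 504 − 72 + 9 − 1 = 133496.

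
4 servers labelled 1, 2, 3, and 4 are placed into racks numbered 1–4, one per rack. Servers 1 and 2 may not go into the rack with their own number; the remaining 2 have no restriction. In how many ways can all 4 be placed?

14

Let Aᵢ (for i ∈ {1, 2}) be the placements that put server i in its forbidden rack. Any j of these fix j positions, leaving (4−j)! ways to fill the rest, and there are C(2,j) ways to pick which j.
By inclusion–exclusion, the number of valid placements is Σ_{j=0}^{2} (−1)^j C(2,j)·(4−j)!.
Computing: 24 − 12 + 2 = 14.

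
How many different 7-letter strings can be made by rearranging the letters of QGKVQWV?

QGKVQWV has 7 letters with Q appearing twice and V appearing twice.
Dividing 7! = 5040 by 2!·2! = 4 for the repeated letters gives 1260.

1260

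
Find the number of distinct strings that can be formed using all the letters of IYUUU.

20

The 5 letters of IYUUU have repeats: U appearing 3 times.
So there are 5! / (3!) = 20 distinguishable arrangements.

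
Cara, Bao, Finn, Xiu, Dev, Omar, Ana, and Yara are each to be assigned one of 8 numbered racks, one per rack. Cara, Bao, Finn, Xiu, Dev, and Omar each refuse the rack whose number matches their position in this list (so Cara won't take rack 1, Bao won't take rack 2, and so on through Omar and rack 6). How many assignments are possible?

18806

Let Aᵢ (for 1 ≤ i ≤ 6) be the placements that put person i in their forbidden rack. Any j of these fix j positions, leaving (8−j)! ways to fill the rest, and there are C(6,j) ways to pick which j.
By inclusion–exclusion, the number of valid placements is Σ_{j=0}^{6} (−1)^j C(6,j)·(8−j)!.
Computing: 40320 − 30240 + 10800 − 2400 + 360 − 36 + 2 = 18806.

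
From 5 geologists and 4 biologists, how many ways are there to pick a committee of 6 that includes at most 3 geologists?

50

Split by how many geologists are chosen (0 through 3).
Sum: C(5,0)·C(4,6) + C(5,1)·C(4,5) + C(5,2)·C(4,4) + C(5,3)·C(4,3) = 0 + 0 + 10 + 40 = 50.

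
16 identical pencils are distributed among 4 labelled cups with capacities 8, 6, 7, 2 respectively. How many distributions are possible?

84

By stars and bars, unrestricted non-negative solutions to x_1+…+x_4 = 16 number C(16+3,3) = 969.
Subtract solutions that violate a single cap (substitute x_i' = x_i − (cap_i+1)): x_1 ≥ 9 gives C(10,3) = 120; x_2 ≥ 7 gives C(12,3) = 220; x_3 ≥ 8 gives C(11,3) = 165; x_4 ≥ 3 gives C(16,3) = 560. Together 1065.
Add back pairs where two caps are both exceeded: 1 + 0 + 35 + 4 + 84 + 56 = 180.
By inclusion–exclusion the count is 969 − 1065 + 180 = 84.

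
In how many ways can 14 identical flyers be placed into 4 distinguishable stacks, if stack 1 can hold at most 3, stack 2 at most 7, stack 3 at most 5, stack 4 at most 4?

51

By stars and bars, unrestricted non-negative solutions to x_1+…+x_4 = 14 number C(14+3,3) = 680.
Subtract solutions that violate a single cap (substitute x_i' = x_i − (cap_i+1)): x_1 ≥ 4 gives C(13,3) = 286; x_2 ≥ 8 gives C(9,3) = 84; x_3 ≥ 6 gives C(11,3) = 165; x_4 ≥ 5 gives C(12,3) = 220. Together 755.
Add back pairs where two caps are both exceeded: 10 + 35 + 56 + 1 + 4 + 20 = 126.
By inclusion–exclusion the count is 680 − 755 + 126 = 51.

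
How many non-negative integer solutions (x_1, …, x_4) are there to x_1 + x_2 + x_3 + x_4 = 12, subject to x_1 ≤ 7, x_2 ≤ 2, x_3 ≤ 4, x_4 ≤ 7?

Without the upper bounds there are C(15,3) = 455 ways to split 12 among 4 variables.
Subtract solutions that violate a single cap (substitute x_i' = x_i − (cap_i+1)): x_1 ≥ 8 gives C(7,3) = 35; x_2 ≥ 3 gives C(12,3) = 220; x_3 ≥ 5 gives C(10,3) = 120; x_4 ≥ 8 gives C(7,3) = 35. Together 410.
Add back pairs where two caps are both exceeded: 4 + 0 + 0 + 35 + 4 + 0 = 43.
By inclusion–exclusion the count is 455 − 410 + 43 = 88.

88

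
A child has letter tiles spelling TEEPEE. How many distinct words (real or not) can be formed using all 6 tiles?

Letter multiplicities in TEEPEE: E×4, P×1, T×1.
The number of distinct arrangements is 6!/(4!) = 720/24 = 30.

30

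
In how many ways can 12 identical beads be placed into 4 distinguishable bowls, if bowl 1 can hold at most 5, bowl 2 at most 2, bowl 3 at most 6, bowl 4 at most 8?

106

By stars and bars, unrestricted non-negative solutions to x_1+…+x_4 = 12 number C(12+3,3) = 455.
Subtract solutions that violate a single cap (substitute x_i' = x_i − (cap_i+1)): x_1 ≥ 6 gives C(9,3) = 84; x_2 ≥ 3 gives C(12,3) = 220; x_3 ≥ 7 gives C(8,3) = 56; x_4 ≥ 9 gives C(6,3) = 20. Together 380.
Add back pairs where two caps are both exceeded: 20 + 0 + 0 + 10 + 1 + 0 = 31.
By inclusion–exclusion the count is 455 − 380 + 31 = 106.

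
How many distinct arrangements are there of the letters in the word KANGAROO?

10080

Letter multiplicities in KANGAROO: A×2, G×1, K×1, N×1, O×2, R×1.
So there are 8! / (2!·2!) = 10080 distinguishable arrangements.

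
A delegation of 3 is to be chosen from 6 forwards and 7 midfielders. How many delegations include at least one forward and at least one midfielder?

231

With no constraint there are C(13,3) = 286 possible selections.
Subtract selections that omit an entire group: no forwards → C(7,3) = 35; no midfielders → C(6,3) = 20.
Both groups omitted at once is impossible, so 286 − 55 = 231.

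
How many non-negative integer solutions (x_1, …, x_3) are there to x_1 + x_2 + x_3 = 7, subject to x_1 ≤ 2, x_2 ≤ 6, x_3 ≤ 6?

By stars and bars, unrestricted non-negative solutions to x_1+…+x_3 = 7 number C(7+2,2) = 36.
Subtract solutions that violate a single cap (substitute x_i' = x_i − (cap_i+1)): x_1 ≥ 3 gives C(6,2) = 15; x_2 ≥ 7 gives C(2,2) = 1; x_3 ≥ 7 gives C(2,2) = 1. Together 17.
No two caps can be exceeded simultaneously, so the pair terms are all 0.
By inclusion–exclusion the count is 36 − 17 + 0 = 19.

19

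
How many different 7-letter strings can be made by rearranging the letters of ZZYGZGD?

420

Letter multiplicities in ZZYGZGD: D×1, G×2, Y×1, Z×3.
The number of distinct arrangements is 7!/(3!·2!) = 5040/12 = 420.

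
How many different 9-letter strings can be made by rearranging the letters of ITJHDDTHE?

45360

The 9 letters of ITJHDDTHE have repeats: D appearing twice, H appearing twice, and T appearing twice.
Dividing 9! = 362880 by 2!·2!·2! = 8 for the repeated letters gives 45360.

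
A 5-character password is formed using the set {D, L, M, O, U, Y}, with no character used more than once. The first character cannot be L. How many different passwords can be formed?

The first character has 6−1 = 5 choices (anything except L).
The remaining 4 characters are filled from the other 5 symbols without repetition: 5 × 4 × 3 × 2 = 120.
Total: 5 × 120 = 600.

600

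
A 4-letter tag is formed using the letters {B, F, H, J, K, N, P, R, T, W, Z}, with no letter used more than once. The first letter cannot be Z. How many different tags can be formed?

7200

The first letter has 11−1 = 10 choices (anything except Z).
The remaining 3 letters are filled from the other 10 symbols without repetition: 10 × 9 × 8 = 720.
Total: 10 × 720 = 7200.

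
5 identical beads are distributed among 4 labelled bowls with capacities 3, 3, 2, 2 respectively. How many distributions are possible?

28

Ignoring the caps, the number of non-negative solutions to x_1+…+x_4 = 5 is C(8,3) = 56.
Subtract solutions that violate a single cap (substitute x_i' = x_i − (cap_i+1)): x_1 ≥ 4 gives C(4,3) = 4; x_2 ≥ 4 gives C(4,3) = 4; x_3 ≥ 3 gives C(5,3) = 10; x_4 ≥ 3 gives C(5,3) = 10. Together 28.
No two caps can be exceeded simultaneously, so the pair terms are all 0.
By inclusion–exclusion the count is 56 − 28 + 0 = 28.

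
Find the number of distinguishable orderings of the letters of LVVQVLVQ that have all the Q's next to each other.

105

Treat the 2 copies of Q as a single block. The multiset to arrange is then {QQ, L, L, V, V, V, V}, 7 items in all.
That gives (7)!/(4!·2!) = 105 arrangements.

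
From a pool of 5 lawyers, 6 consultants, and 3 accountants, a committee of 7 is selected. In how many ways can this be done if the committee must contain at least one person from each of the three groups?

Unrestricted: C(14,7) = 3432 ways to pick any 7 of the 14.
Selections missing a whole group: no lawyers → C(9,7) = 36; no consultants → C(8,7) = 8; no accountants → C(11,7) = 330.
Add back selections omitting two groups (i.e. drawn from a single group): C(5,7) + C(6,7) + C(3,7) = 0.
By inclusion–exclusion: 3432 − 374 + 0 = 3058.

3058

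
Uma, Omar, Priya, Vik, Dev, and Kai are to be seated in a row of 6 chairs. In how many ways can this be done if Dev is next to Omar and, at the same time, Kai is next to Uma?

96

Treat {Dev,Omar} as one block (2 orders) and {Kai,Uma} as another (2 orders).
That leaves 4 units to arrange: 2 × 2 × 4! = 4 × 24 = 96.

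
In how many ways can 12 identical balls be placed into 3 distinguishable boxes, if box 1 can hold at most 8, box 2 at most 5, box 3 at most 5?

26

Without the upper bounds there are C(14,2) = 91 ways to split 12 among 3 boxes.
Subtract solutions that violate a single cap (substitute x_i' = x_i − (cap_i+1)): x_1 ≥ 9 gives C(5,2) = 10; x_2 ≥ 6 gives C(8,2) = 28; x_3 ≥ 6 gives C(8,2) = 28. Together 66.
Add back pairs where two caps are both exceeded: 0 + 0 + 1 = 1.
By inclusion–exclusion the count is 91 − 66 + 1 = 26.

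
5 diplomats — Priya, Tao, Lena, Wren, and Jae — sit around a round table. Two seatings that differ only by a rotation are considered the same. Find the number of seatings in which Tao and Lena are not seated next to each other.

12

All circular seatings of 5 people number (4)! = 24.
Seatings with Tao beside Lena: treat them as a block with 2 internal orders, giving 2 × (3)! = 12.
Subtracting, 24 − 12 = 12.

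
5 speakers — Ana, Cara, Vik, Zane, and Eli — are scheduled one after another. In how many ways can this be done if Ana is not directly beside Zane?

72

Of the 5! = 120 arrangements, those with Ana and Zane adjacent number 2 × 4! = 48 (treat the pair as a block with 2 internal orders).
So 120 − 48 = 72 arrangements keep them apart.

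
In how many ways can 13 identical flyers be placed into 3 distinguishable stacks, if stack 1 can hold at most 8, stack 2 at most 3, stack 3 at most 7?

By stars and bars, unrestricted non-negative solutions to x_1+…+x_3 = 13 number C(13+2,2) = 105.
Subtract solutions that violate a single cap (substitute x_i' = x_i − (cap_i+1)): x_1 ≥ 9 gives C(6,2) = 15; x_2 ≥ 4 gives C(11,2) = 55; x_3 ≥ 8 gives C(7,2) = 21. Together 91.
Add back pairs where two caps are both exceeded: 1 + 0 + 3 = 4.
By inclusion–exclusion the count is 105 − 91 + 4 = 18.

18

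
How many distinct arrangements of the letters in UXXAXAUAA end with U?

Fix U in the last position and arrange the remaining 8 letters.
Those 8 letters have A appearing 4 times and X appearing 3 times, giving (8)!/(4!·3!) = 280.

280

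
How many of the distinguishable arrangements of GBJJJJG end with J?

60

Fix J in the last position and arrange the remaining 6 letters.
Those 6 letters have G appearing twice and J appearing 3 times, giving (6)!/(3!·2!) = 60.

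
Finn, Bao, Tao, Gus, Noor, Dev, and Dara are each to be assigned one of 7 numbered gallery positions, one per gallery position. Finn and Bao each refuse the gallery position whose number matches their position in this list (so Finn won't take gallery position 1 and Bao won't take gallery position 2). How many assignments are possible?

3720

Let Aᵢ (for i ∈ {1, 2}) be the placements that put person i in their forbidden gallery position. Any j of these fix j positions, leaving (7−j)! ways to fill the rest, and there are C(2,j) ways to pick which j.
By inclusion–exclusion, the number of valid placements is Σ_{j=0}^{2} (−1)^j C(2,j)·(7−j)!.
Computing: 5040 − 1440 + 120 = 3720.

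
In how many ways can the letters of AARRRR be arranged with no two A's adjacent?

10

There are 6!/(4!·2!) = 15 arrangements of AARRRR in total.
If the two A's are adjacent, glue them into one block, leaving 5 items to arrange: (5)!/(4!) = 5 ways.
Hence 15 − 5 = 10.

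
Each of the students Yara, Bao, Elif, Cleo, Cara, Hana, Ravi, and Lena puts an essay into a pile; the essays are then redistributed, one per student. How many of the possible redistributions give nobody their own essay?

14833

Count assignments avoiding every fixed point. For any j of the 8 students fixed to their own essay, the other 8−j can be arranged in (8−j)! ways.
By inclusion–exclusion this is Σ_{j=0}^{8} (−1)^j C(8,j)·(8−j)!.
Computing: 40320 − 40320 + 20160 − 6720 + 1680 − 336 + 56 − 8 + 1 = 14833.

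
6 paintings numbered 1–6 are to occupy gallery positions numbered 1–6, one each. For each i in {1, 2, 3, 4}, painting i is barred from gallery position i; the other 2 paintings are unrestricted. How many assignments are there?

Let Aᵢ (for 1 ≤ i ≤ 4) be the placements that put painting i in its forbidden gallery position. Any j of these fix j positions, leaving (6−j)! ways to fill the rest, and there are C(4,j) ways to pick which j.
By inclusion–exclusion, the number of valid placements is Σ_{j=0}^{4} (−1)^j C(4,j)·(6−j)!.
Computing: 720 − 480 + 144 − 24 + 2 = 362.

362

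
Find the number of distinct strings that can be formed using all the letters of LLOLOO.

20

The 6 letters of LLOLOO have repeats: L appearing 3 times and O appearing 3 times.
The number of distinct arrangements is 6!/(3!·3!) = 720/36 = 20.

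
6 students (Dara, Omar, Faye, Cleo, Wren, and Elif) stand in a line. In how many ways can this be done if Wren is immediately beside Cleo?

240

Glue Wren and Cleo into one block (2 internal orders), leaving 5 units to arrange in a row.
That gives 2 × 5! = 2 × 120 = 240.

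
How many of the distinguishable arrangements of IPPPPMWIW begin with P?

Fix P in the first position and arrange the remaining 8 letters.
Those 8 letters have I appearing twice, P appearing 3 times, and W appearing twice, giving (8)!/(3!·2!·2!) = 1680.

1680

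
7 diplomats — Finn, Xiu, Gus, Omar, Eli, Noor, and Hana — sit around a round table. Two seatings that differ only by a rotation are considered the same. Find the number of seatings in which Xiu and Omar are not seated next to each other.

All circular seatings of 7 people number (6)! = 720.
Those with Xiu next to Omar: fuse the pair into one unit and seat 6 units around a circle — 2·(5)! = 240.
Subtracting, 720 − 240 = 480.

480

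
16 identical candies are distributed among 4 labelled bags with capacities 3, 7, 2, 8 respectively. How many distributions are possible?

Ignoring the caps, the number of non-negative solutions to x_1+…+x_4 = 16 is C(19,3) = 969.
Subtract solutions that violate a single cap (substitute x_i' = x_i − (cap_i+1)): x_1 ≥ 4 gives C(15,3) = 455; x_2 ≥ 8 gives C(11,3) = 165; x_3 ≥ 3 gives C(16,3) = 560; x_4 ≥ 9 gives C(10,3) = 120. Together 1300.
Add back pairs where two caps are both exceeded: 35 + 220 + 20 + 56 + 0 + 35 = 366.
Subtract triples: 4 + 0 + 1 + 0 = 5.
By inclusion–exclusion the count is 969 − 1300 + 366 − 5 = 30.

30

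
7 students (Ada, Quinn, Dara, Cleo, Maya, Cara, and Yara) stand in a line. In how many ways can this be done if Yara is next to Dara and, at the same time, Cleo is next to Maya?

Treat {Yara,Dara} as one block (2 orders) and {Cleo,Maya} as another (2 orders).
That leaves 5 units to arrange: 2 × 2 × 5! = 4 × 120 = 480.

480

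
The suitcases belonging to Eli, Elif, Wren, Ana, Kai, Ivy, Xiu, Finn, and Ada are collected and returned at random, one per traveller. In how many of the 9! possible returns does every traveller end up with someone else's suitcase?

Count assignments avoiding every fixed point. For any j of the 9 travellers fixed to their own suitcase, the other 9−j can be arranged in (9−j)! ways.
By inclusion–exclusion this is Σ_{j=0}^{9} (−1)^j C(9,j)·(9−j)!.
Computing: 362880 − 362880 + 181440 − 60480 + 15120 − 3024 + 504 − 72 + 9 − 1 = 133496.

133496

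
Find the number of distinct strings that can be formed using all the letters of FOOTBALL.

FOOTBALL has 8 letters with L appearing twice and O appearing twice.
Dividing 8! = 40320 by 2!·2! = 4 for the repeated letters gives 10080.

10080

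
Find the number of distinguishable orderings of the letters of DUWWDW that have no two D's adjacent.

There are 6!/(3!·2!) = 60 arrangements of DUWWDW in total.
If the two D's are adjacent, glue them into one block, leaving 5 items to arrange: (5)!/(3!) = 20 ways.
Hence 60 − 20 = 40.

40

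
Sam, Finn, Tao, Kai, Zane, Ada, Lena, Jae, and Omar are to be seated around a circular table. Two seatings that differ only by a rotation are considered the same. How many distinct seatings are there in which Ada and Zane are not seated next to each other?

30240

All circular seatings of 9 people number (8)! = 40320.
Seatings with Ada beside Zane: treat them as a block with 2 internal orders, giving 2 × (7)! = 10080.
Subtracting, 40320 − 10080 = 30240.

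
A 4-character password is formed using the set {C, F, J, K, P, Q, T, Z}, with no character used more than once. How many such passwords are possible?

This is a permutation of 4 out of 8: P(8,4) = 8!/4!.
8 × 7 × 6 × 5 = 1680.

1680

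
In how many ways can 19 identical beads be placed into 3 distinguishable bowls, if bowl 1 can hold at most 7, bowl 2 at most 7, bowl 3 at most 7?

By stars and bars, unrestricted non-negative solutions to x_1+…+x_3 = 19 number C(19+2,2) = 210.
Subtract solutions that violate a single cap (substitute x_i' = x_i − (cap_i+1)): x_1 ≥ 8 gives C(13,2) = 78; x_2 ≥ 8 gives C(13,2) = 78; x_3 ≥ 8 gives C(13,2) = 78. Together 234.
Add back pairs where two caps are both exceeded: 10 + 10 + 10 = 30.
By inclusion–exclusion the count is 210 − 234 + 30 = 6.

6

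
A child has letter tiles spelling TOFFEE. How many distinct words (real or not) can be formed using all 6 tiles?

The 6 letters of TOFFEE have repeats: E appearing twice and F appearing twice.
Dividing 6! = 720 by 2!·2! = 4 for the repeated letters gives 180.

180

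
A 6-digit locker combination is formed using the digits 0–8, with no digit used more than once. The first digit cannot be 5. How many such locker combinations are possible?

53760

The first digit has 9−1 = 8 choices (anything except 5).
The remaining 5 digits are filled from the other 8 symbols without repetition: 8 × 7 × 6 × 5 × 4 = 6720.
Total: 8 × 6720 = 53760.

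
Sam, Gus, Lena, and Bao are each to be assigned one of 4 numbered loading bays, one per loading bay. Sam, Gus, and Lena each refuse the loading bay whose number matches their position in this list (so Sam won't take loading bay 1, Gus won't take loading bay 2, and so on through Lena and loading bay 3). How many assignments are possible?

11

Let Aᵢ (for i ∈ {1, 2, 3}) be the placements that put person i in their forbidden loading bay. Any j of these fix j positions, leaving (4−j)! ways to fill the rest, and there are C(3,j) ways to pick which j.
By inclusion–exclusion, the number of valid placements is Σ_{j=0}^{3} (−1)^j C(3,j)·(4−j)!.
Computing: 24 − 18 + 6 − 1 = 11.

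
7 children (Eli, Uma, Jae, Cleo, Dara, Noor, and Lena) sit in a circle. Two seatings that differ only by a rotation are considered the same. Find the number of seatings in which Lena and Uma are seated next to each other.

Glue Lena and Uma into a block (2 internal orders). Seating 6 units around a circle gives (5)! arrangements.
So 2 × (5)! = 2 × 120 = 240.

240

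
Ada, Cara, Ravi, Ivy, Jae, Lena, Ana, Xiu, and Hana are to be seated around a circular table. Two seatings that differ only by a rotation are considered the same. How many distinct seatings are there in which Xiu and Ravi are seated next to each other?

Treat {Xiu, Ravi} as one unit (2 internal orders) and seat the resulting 8 units around the table: (7)! circular arrangements.
So 2 × (7)! = 2 × 5040 = 10080.

10080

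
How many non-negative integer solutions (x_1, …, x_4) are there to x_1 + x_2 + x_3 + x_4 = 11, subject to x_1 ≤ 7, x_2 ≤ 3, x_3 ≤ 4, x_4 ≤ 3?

Ignoring the caps, the number of non-negative solutions to x_1+…+x_4 = 11 is C(14,3) = 364.
Subtract solutions that violate a single cap (substitute x_i' = x_i − (cap_i+1)): x_1 ≥ 8 gives C(6,3) = 20; x_2 ≥ 4 gives C(10,3) = 120; x_3 ≥ 5 gives C(9,3) = 84; x_4 ≥ 4 gives C(10,3) = 120. Together 344.
Add back pairs where two caps are both exceeded: 0 + 0 + 0 + 10 + 20 + 10 = 40.
By inclusion–exclusion the count is 364 − 344 + 40 = 60.

60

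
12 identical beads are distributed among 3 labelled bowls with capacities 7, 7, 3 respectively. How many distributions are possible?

By stars and bars, unrestricted non-negative solutions to x_1+…+x_3 = 12 number C(12+2,2) = 91.
Subtract solutions that violate a single cap (substitute x_i' = x_i − (cap_i+1)): x_1 ≥ 8 gives C(6,2) = 15; x_2 ≥ 8 gives C(6,2) = 15; x_3 ≥ 4 gives C(10,2) = 45. Together 75.
Add back pairs where two caps are both exceeded: 0 + 1 + 1 = 2.
By inclusion–exclusion the count is 91 − 75 + 2 = 18.

18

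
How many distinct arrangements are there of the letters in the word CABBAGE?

1260

Letter multiplicities in CABBAGE: A×2, B×2, C×1, E×1, G×1.
So there are 7! / (2!·2!) = 1260 distinguishable arrangements.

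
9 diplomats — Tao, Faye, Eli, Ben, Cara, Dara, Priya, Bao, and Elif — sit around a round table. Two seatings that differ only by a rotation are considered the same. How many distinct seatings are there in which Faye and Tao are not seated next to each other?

Without the restriction there are (8)! = 40320 seatings.
Those with Faye next to Tao: fuse the pair into one unit and seat 8 units around a circle — 2·(7)! = 10080.
Subtracting, 40320 − 10080 = 30240.

30240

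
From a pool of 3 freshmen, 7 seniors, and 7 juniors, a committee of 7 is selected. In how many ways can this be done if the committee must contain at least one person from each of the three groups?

Total 7-person selections from all 17: C(17,7) = 19448.
Subtract selections that omit an entire group: no freshmen → C(14,7) = 3432; no seniors → C(10,7) = 120; no juniors → C(10,7) = 120.
Add back selections omitting two groups (i.e. drawn from a single group): C(3,7) + C(7,7) + C(7,7) = 2.
By inclusion–exclusion: 19448 − 3672 + 2 = 15778.

15778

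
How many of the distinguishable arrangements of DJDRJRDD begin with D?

With the first slot taken by D, it remains to arrange the other 7 letters (JDRJRDD).
Those 7 letters have D appearing 3 times, J appearing twice, and R appearing twice, giving (7)!/(3!·2!·2!) = 210.

210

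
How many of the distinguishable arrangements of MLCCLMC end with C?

90

Fix C in the last position and arrange the remaining 6 letters.
Those 6 letters have C appearing twice, L appearing twice, and M appearing twice, giving (6)!/(2!·2!·2!) = 90.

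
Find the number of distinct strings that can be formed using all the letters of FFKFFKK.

35

FFKFFKK has 7 letters with F appearing 4 times and K appearing 3 times.
Dividing 7! = 5040 by 4!·3! = 144 for the repeated letters gives 35.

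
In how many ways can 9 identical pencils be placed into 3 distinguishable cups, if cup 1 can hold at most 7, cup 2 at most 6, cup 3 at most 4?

31

Ignoring the caps, the number of non-negative solutions to x_1+…+x_3 = 9 is C(11,2) = 55.
Subtract solutions that violate a single cap (substitute x_i' = x_i − (cap_i+1)): x_1 ≥ 8 gives C(3,2) = 3; x_2 ≥ 7 gives C(4,2) = 6; x_3 ≥ 5 gives C(6,2) = 15. Together 24.
No two caps can be exceeded simultaneously, so the pair terms are all 0.
By inclusion–exclusion the count is 55 − 24 + 0 = 31.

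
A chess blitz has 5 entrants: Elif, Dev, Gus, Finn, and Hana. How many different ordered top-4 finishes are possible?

There are 5 choices for 1st place, 4 for 2nd, and so on down to 2 for position 4.
That gives 5 × 4 × 3 × 2 = 120.

120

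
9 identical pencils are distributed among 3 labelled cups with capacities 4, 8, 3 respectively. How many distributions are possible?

19

By stars and bars, unrestricted non-negative solutions to x_1+…+x_3 = 9 number C(9+2,2) = 55.
Subtract solutions that violate a single cap (substitute x_i' = x_i − (cap_i+1)): x_1 ≥ 5 gives C(6,2) = 15; x_2 ≥ 9 gives C(2,2) = 1; x_3 ≥ 4 gives C(7,2) = 21. Together 37.
Add back pairs where two caps are both exceeded: 0 + 1 + 0 = 1.
By inclusion–exclusion the count is 55 − 37 + 1 = 19.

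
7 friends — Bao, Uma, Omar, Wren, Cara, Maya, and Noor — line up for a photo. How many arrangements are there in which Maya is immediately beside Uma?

Glue Maya and Uma into one block (2 internal orders), leaving 6 units to arrange in a row.
So the count is 2·(6)! = 1440.

1440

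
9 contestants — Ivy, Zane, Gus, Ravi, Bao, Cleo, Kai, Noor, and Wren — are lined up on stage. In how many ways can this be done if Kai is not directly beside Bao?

Of the 9! = 362880 arrangements, those with Kai and Bao adjacent number 2 × 8! = 80640 (treat the pair as a block with 2 internal orders).
So 362880 − 80640 = 282240 arrangements keep them apart.

282240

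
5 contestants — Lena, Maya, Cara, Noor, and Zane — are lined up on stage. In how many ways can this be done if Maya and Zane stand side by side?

48

Treat {Maya, Zane} as a single unit. There are 4 units to order, and the pair itself can be ordered 2 ways.
That gives 2 × 4! = 2 × 24 = 48.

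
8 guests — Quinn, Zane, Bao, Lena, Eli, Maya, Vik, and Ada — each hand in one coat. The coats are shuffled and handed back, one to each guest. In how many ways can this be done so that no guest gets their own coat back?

Let Aᵢ be the assignments in which guest i gets their own coat. We want the size of the complement of A₁∪…∪A_8.
By inclusion–exclusion this is Σ_{j=0}^{8} (−1)^j C(8,j)·(8−j)!.
Computing: 40320 − 40320 + 20160 − 6720 + 1680 − 336 + 56 − 8 + 1 = 14833.

14833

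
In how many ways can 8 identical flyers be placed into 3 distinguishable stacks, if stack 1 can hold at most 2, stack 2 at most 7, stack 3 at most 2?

By stars and bars, unrestricted non-negative solutions to x_1+…+x_3 = 8 number C(8+2,2) = 45.
Subtract solutions that violate a single cap (substitute x_i' = x_i − (cap_i+1)): x_1 ≥ 3 gives C(7,2) = 21; x_2 ≥ 8 gives C(2,2) = 1; x_3 ≥ 3 gives C(7,2) = 21. Together 43.
Add back pairs where two caps are both exceeded: 0 + 6 + 0 = 6.
By inclusion–exclusion the count is 45 − 43 + 6 = 8.

8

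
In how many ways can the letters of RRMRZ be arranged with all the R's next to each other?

6

Treat the 3 copies of R as a single block. The multiset to arrange is then {RRR, M, Z}, 3 items in all.
All 3 items are distinct, so there are (3)! = 6 arrangements.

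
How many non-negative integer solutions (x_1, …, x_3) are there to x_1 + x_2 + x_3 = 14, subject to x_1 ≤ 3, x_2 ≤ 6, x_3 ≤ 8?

Without the upper bounds there are C(16,2) = 120 ways to split 14 among 3 variables.
Subtract solutions that violate a single cap (substitute x_i' = x_i − (cap_i+1)): x_1 ≥ 4 gives C(12,2) = 66; x_2 ≥ 7 gives C(9,2) = 36; x_3 ≥ 9 gives C(7,2) = 21. Together 123.
Add back pairs where two caps are both exceeded: 10 + 3 + 0 = 13.
By inclusion–exclusion the count is 120 − 123 + 13 = 10.

10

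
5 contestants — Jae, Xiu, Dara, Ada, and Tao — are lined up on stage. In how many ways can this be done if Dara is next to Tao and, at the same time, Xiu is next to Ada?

24

Treat {Dara,Tao} as one block (2 orders) and {Xiu,Ada} as another (2 orders).
That leaves 3 units to arrange: 2 × 2 × 3! = 4 × 6 = 24.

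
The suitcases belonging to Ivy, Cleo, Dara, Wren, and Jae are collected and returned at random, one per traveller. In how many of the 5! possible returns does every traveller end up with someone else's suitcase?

This is the derangement count D_5: permutations of 5 items with no fixed point.
By inclusion–exclusion this is Σ_{j=0}^{5} (−1)^j C(5,j)·(5−j)!.
Computing: 120 − 120 + 60 − 20 + 5 − 1 = 44.

44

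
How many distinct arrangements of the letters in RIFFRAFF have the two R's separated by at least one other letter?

630

There are 8!/(4!·2!) = 840 arrangements of RIFFRAFF in total.
Arrangements with the R's together: treat RR as one letter, giving (7)!/(4!) = 210.
Subtracting, 840 − 210 = 630 arrangements keep the R's apart.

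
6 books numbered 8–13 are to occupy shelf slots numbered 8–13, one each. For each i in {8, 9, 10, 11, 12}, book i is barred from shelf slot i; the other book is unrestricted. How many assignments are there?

Let Aᵢ (for 8 ≤ i ≤ 12) be the placements that put book i in its forbidden shelf slot. Any j of these fix j positions, leaving (6−j)! ways to fill the rest, and there are C(5,j) ways to pick which j.
By inclusion–exclusion, the number of valid placements is Σ_{j=0}^{5} (−1)^j C(5,j)·(6−j)!.
Computing: 720 − 600 + 240 − 60 + 10 − 1 = 309.

309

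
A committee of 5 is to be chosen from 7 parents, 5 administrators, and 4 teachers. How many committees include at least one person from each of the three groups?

Total 5-person selections from all 16: C(16,5) = 4368.
Selections missing a whole group: no parents → C(9,5) = 126; no administrators → C(11,5) = 462; no teachers → C(12,5) = 792.
Add back selections omitting two groups (i.e. drawn from a single group): C(7,5) + C(5,5) + C(4,5) = 22.
By inclusion–exclusion: 4368 − 1380 + 22 = 3010.

3010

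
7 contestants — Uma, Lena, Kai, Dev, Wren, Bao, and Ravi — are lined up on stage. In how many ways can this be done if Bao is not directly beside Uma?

There are 7! = 5040 arrangements in all. If Bao and Uma are adjacent, merging them into one block gives 2·(6)! = 1440 arrangements.
So 5040 − 1440 = 3600 arrangements keep them apart.

3600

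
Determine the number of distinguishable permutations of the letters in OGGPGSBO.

3360

The 8 letters of OGGPGSBO have repeats: G appearing 3 times and O appearing twice.
So there are 8! / (3!·2!) = 3360 distinguishable arrangements.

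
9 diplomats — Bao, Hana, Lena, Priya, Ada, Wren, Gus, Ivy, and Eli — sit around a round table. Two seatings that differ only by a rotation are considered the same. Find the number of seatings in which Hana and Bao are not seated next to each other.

30240

Without the restriction there are (8)! = 40320 seatings.
Seatings with Hana beside Bao: treat them as a block with 2 internal orders, giving 2 × (7)! = 10080.
Subtracting, 40320 − 10080 = 30240.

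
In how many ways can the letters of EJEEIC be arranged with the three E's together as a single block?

Treat the 3 copies of E as a single block. The multiset to arrange is then {EEE, C, I, J}, 4 items in all.
All 4 items are distinct, so there are (4)! = 24 arrangements.

24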